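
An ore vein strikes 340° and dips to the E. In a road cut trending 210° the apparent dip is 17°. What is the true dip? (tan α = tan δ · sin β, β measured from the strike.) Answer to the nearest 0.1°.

21.8°

β = acute angle between strike 340° and section 210° = 50°.
tan(true dip) = tan 17° / sin 50° = 0.3991
δ = arctan(0.3991) = 21.76°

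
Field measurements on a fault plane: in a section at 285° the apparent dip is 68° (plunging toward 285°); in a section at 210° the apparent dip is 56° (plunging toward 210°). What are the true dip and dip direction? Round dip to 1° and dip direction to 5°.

true dip 69°, dip direction 265°

Represent each trace as a vector plunging at its apparent dip toward its trend (east-north-up frame): v₁ = (-0.362, 0.097, -0.927), v₂ = (-0.280, -0.484, -0.829).
Cross product v₁ × v₂ gives the pole to the plane: n ∝ (-0.529, -0.041, 0.202).
Dip δ = arctan(|n_h|/n_z) = arctan(0.531/0.202) = 69.1°.
Dip direction = atan2(-0.529, -0.041) = 266° (azimuth of n's horizontal projection).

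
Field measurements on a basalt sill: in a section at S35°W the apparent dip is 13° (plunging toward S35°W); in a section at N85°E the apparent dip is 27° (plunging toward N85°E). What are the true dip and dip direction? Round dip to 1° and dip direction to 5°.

The two traces are lines in the plane: v₁ = (sin 215°·cos 13°, cos 215°·cos 13°, −sin 13°), v₂ = (sin 85°·cos 27°, cos 85°·cos 27°, −sin 27°).
The plane normal is n = v₁ × v₂ ∝ (0.380, -0.453, 0.665).
True dip = arccos(n_z / |n|) = arccos(0.7472) = 41.6°.
Dip direction = atan2(0.380, -0.453) = 140° (azimuth of n's horizontal projection).

true dip 42°, dip direction 140°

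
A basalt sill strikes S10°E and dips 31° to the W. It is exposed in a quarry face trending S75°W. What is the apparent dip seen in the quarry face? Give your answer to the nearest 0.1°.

Angle between strike (S10°E) and section (S75°W): β = 85°.
tan α = tan 31° × sin 85° = 0.6009 × 0.9962 = 0.5986
apparent dip = arctan 0.5986 = 30.90°

30.9°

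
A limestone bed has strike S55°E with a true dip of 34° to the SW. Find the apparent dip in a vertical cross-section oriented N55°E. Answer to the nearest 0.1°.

The strike is S55°E and the section trends N55°E; the acute angle between them is β = 70°.
tan(apparent dip) = tan 34° · sin 70° = 0.6338
α = arctan(0.6338) = 32.37°

32.4°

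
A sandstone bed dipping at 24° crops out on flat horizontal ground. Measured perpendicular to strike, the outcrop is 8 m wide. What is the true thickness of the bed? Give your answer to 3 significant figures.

3.25 m

True thickness t = w · sin(dip) = 8 × sin 24°
t = 8 × 0.4067 = 3.254 m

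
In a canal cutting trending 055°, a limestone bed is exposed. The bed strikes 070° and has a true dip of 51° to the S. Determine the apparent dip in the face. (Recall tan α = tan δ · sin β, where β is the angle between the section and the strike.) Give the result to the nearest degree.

18°

The section lies 15° from the strike.
tan α = tan 51° × sin 15° = 1.2349 × 0.2588 = 0.3196
α = arctan(0.3196) = 17.72°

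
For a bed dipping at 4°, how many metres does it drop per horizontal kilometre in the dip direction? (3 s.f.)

drop per km = 1000 × tan 4° = 1000 × 0.0699

69.9 m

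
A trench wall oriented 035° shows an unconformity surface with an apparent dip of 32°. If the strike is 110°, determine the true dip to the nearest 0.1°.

32.9°

β = acute angle between strike 110° and section 035° = 75°.
tan(true dip) = tan 32° / sin 75° = 0.6469
δ = arctan(0.6469) = 32.90°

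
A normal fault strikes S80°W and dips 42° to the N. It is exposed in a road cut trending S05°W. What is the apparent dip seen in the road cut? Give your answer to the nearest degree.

41°

Angle between strike (S80°W) and section (S05°W): β = 75°.
tan α = tan 42° × sin 75° = 0.9004 × 0.9659 = 0.8697
α = arctan(0.8697) = 41.01°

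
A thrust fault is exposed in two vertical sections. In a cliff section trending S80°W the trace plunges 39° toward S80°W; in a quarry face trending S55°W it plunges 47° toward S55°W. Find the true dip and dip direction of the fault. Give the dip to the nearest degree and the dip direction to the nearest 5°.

Each apparent-dip line lies in the plane. As unit vectors (x east, y north, z up), v₁ plunges 39°→S80°W and v₂ plunges 47°→S55°W.
Cross product v₁ × v₂ gives the pole to the plane: n ∝ (-0.147, -0.208, 0.224).
tan δ = √(n_x²+n_y²)/n_z = 0.255/0.224, so δ = 48.7°.
Dip direction = azimuth of (n_x, n_y) = atan2(-0.147, -0.208) = 215°.

true dip 49°, dip direction 215°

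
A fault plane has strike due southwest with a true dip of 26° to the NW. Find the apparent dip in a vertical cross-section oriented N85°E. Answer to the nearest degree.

The strike is due southwest and the section trends N85°E; the acute angle between them is β = 40°.
tan(apparent dip) = tan 26° · sin 40° = 0.3135
α = arctan(0.3135) = 17.41°

17°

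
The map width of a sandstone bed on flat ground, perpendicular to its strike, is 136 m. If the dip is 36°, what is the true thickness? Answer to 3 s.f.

79.9 m

True thickness t = w · sin(dip) = 136 × sin 36°
t = 136 × 0.5878 = 79.939 m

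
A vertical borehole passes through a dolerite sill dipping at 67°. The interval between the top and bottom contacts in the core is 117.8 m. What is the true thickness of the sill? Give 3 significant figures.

True thickness t = h · cos(dip) = 117.8 × cos 67°
t = 117.8 × 0.3907 = 46.028 m

46.0 m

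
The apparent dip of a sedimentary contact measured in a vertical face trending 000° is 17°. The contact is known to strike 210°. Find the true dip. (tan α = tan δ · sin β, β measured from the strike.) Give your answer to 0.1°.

31.4°

β = acute angle between strike 210° and section 000° = 30°.
tan(true dip) = tan 17° / sin 30° = 0.6115
true dip = arctan 0.6115 = 31.44°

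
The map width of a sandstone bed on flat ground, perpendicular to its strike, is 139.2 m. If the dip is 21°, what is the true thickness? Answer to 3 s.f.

True thickness t = w · sin(dip) = 139.2 × sin 21°
t = 139.2 × 0.3584 = 49.885 m

49.9 m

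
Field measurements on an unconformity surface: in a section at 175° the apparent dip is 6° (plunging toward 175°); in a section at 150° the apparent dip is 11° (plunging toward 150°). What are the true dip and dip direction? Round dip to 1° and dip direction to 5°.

The two traces are lines in the plane: v₁ = (sin 175°·cos 6°, cos 175°·cos 6°, −sin 6°), v₂ = (sin 150°·cos 11°, cos 150°·cos 11°, −sin 11°).
Cross product v₁ × v₂ gives the pole to the plane: n ∝ (0.100, -0.035, 0.413).
True dip = arccos(n_z / |n|) = arccos(0.9685) = 14.4°.
Dip direction = azimuth of (n_x, n_y) = atan2(0.100, -0.035) = 109°.

true dip 14°, dip direction 110°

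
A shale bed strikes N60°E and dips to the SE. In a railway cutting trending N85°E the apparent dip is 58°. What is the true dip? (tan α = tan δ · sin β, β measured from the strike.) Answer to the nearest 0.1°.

75.2°

The section is 25° from the strike.
tan(true dip) = tan 58° / sin 25° = 3.7867
true dip = arctan 3.7867 = 75.21°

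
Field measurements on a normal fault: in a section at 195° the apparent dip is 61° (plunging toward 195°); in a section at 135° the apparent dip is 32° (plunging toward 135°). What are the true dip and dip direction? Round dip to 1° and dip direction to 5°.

The two traces are lines in the plane: v₁ = (sin 195°·cos 61°, cos 195°·cos 61°, −sin 61°), v₂ = (sin 135°·cos 32°, cos 135°·cos 32°, −sin 32°).
The plane normal is n = v₁ × v₂ ∝ (-0.276, -0.591, 0.356).
tan δ = √(n_x²+n_y²)/n_z = 0.652/0.356, so δ = 61.4°.
The horizontal component of n points toward azimuth atan2(n_x, n_y) = 205°, the dip direction.

true dip 61°, dip direction 205°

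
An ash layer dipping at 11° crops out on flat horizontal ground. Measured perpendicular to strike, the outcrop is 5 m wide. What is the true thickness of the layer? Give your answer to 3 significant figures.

True thickness t = w · sin(dip) = 5 × sin 11°
t = 5 × 0.1908 = 0.954 m

0.954 m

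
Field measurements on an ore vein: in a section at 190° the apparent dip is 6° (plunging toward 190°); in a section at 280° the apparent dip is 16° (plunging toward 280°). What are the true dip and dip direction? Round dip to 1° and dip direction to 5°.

The two traces are lines in the plane: v₁ = (sin 190°·cos 6°, cos 190°·cos 6°, −sin 6°), v₂ = (sin 280°·cos 16°, cos 280°·cos 16°, −sin 16°).
n = v₁ × v₂ = (-0.287, -0.051, 0.956) (taken with n_z > 0).
True dip = arccos(n_z / |n|) = arccos(0.9564) = 17.0°.
Dip direction = atan2(-0.287, -0.051) = 260° (azimuth of n's horizontal projection).

true dip 17°, dip direction 260°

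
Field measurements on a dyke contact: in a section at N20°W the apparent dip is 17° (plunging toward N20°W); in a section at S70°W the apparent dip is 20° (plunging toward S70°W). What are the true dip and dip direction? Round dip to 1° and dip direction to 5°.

The two traces are lines in the plane: v₁ = (sin 340°·cos 17°, cos 340°·cos 17°, −sin 17°), v₂ = (sin 250°·cos 20°, cos 250°·cos 20°, −sin 20°).
Cross product v₁ × v₂ gives the pole to the plane: n ∝ (-0.401, 0.146, 0.899).
tan δ = √(n_x²+n_y²)/n_z = 0.427/0.899, so δ = 25.4°.
Dip direction = atan2(-0.401, 0.146) = 290° (azimuth of n's horizontal projection).

true dip 25°, dip direction 290°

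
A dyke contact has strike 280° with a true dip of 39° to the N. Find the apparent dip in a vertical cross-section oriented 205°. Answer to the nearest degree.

38°

The section lies 75° from the strike.
tan(apparent dip) = tan 39° · sin 75° = 0.7822
apparent dip = arctan 0.7822 = 38.03°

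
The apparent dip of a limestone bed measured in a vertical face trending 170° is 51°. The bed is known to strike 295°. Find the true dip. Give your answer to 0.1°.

The section is 55° from the strike.
tan(true dip) = tan 51° / sin 55° = 1.5075
δ = arctan(1.5075) = 56.44°

56.4°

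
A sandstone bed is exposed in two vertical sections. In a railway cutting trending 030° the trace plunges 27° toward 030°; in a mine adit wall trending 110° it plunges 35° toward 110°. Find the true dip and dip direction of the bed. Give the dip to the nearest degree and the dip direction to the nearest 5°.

Each apparent-dip line lies in the plane. As unit vectors (x east, y north, z up), v₁ plunges 27°→030° and v₂ plunges 35°→110°.
The plane normal is n = v₁ × v₂ ∝ (0.570, 0.094, 0.719).
Dip δ = arctan(|n_h|/n_z) = arctan(0.577/0.719) = 38.8°.
Dip direction = atan2(0.570, 0.094) = 81° (azimuth of n's horizontal projection).

true dip 39°, dip direction 080°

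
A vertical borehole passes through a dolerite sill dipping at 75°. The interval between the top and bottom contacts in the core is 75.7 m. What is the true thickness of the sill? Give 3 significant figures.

True thickness t = h · cos(dip) = 75.7 × cos 75°
t = 75.7 × 0.2588 = 19.593 m

19.6 m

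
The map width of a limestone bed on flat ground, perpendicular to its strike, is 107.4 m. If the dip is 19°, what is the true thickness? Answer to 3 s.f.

True thickness t = w · sin(dip) = 107.4 × sin 19°
t = 107.4 × 0.3256 = 34.966 m

35.0 m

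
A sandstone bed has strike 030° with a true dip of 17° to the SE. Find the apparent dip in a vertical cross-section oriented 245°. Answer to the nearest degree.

10°

Angle between strike (030°) and section (245°): β = 35°.
tan(apparent dip) = tan 17° · sin 35° = 0.1754
apparent dip = arctan 0.1754 = 9.95°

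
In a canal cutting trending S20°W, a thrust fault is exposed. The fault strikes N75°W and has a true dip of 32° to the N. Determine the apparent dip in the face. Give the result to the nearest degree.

32°

The section lies 85° from the strike.
tan(apparent dip) = tan 32° · sin 85° = 0.6225
apparent dip = arctan 0.6225 = 31.90°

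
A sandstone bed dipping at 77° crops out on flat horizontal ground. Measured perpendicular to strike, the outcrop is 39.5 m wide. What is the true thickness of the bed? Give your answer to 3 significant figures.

True thickness t = w · sin(dip) = 39.5 × sin 77°
t = 39.5 × 0.9744 = 38.488 m

38.5 m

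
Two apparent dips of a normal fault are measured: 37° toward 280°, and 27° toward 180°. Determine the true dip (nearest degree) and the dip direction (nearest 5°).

true dip 45°, dip direction 240°

Represent each trace as a vector plunging at its apparent dip toward its trend (east-north-up frame): v₁ = (-0.787, 0.139, -0.602), v₂ = (0.000, -0.891, -0.454).
Cross product v₁ × v₂ gives the pole to the plane: n ∝ (-0.599, -0.357, 0.701).
True dip = arccos(n_z / |n|) = arccos(0.7088) = 44.9°.
Dip direction = atan2(-0.599, -0.357) = 239° (azimuth of n's horizontal projection).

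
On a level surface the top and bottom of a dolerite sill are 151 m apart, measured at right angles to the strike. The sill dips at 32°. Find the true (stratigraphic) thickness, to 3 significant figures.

80.0 m

True thickness t = w · sin(dip) = 151 × sin 32°
t = 151 × 0.5299 = 80.018 m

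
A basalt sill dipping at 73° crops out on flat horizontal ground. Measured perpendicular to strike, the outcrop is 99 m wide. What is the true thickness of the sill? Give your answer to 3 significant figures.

True thickness t = w · sin(dip) = 99 × sin 73°
t = 99 × 0.9563 = 94.674 m

94.7 m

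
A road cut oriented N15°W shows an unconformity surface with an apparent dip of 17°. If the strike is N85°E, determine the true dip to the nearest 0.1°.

17.2°

β = acute angle between strike N85°E and section N15°W = 80°.
tan(true dip) = tan 17° / sin 80° = 0.3104
true dip = arctan 0.3104 = 17.25°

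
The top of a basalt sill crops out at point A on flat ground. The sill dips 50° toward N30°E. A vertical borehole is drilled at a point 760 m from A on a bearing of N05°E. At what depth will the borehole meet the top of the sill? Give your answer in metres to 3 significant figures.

821 m

The hole lies 25° from the dip direction, so the down-dip offset is 760 × cos 25° = 688.79 m.
Depth = down-dip offset × tan(dip) = 688.79 × tan 50° = 688.79 × 1.1918
Depth = 820.87 m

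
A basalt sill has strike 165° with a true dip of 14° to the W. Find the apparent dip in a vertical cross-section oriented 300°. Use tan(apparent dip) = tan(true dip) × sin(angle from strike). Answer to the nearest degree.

10°

The section lies 45° from the strike.
tan(apparent dip) = tan 14° · sin 45° = 0.1763
apparent dip = arctan 0.1763 = 10.00°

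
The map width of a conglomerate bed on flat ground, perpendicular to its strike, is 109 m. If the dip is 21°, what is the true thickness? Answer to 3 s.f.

39.1 m

True thickness t = w · sin(dip) = 109 × sin 21°
t = 109 × 0.3584 = 39.062 m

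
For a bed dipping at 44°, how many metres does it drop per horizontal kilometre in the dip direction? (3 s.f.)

966 m

drop per km = 1000 × tan 44° = 1000 × 0.9657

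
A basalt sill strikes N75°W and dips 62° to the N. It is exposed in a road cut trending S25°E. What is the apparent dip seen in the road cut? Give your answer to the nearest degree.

The strike is N75°W and the section trends S25°E; the acute angle between them is β = 50°.
tan α = tan 62° × sin 50° = 1.8807 × 0.7660 = 1.4407
α = arctan(1.4407) = 55.24°

55°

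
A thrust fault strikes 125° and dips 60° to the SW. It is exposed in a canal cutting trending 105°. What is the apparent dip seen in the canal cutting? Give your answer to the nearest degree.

The strike is 125° and the section trends 105°; the acute angle between them is β = 20°.
tan α = tan 60° × sin 20° = 1.7321 × 0.3420 = 0.5924
apparent dip = arctan 0.5924 = 30.64°

31°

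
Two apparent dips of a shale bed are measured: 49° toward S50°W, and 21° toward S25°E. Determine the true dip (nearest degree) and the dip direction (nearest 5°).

true dip 49°, dip direction 225°

Each apparent-dip line lies in the plane. As unit vectors (x east, y north, z up), v₁ plunges 49°→S50°W and v₂ plunges 21°→S25°E.
n = v₁ × v₂ = (-0.487, -0.478, 0.592) (taken with n_z > 0).
True dip = arccos(n_z / |n|) = arccos(0.6549) = 49.1°.
The horizontal component of n points toward azimuth atan2(n_x, n_y) = 226°, the dip direction.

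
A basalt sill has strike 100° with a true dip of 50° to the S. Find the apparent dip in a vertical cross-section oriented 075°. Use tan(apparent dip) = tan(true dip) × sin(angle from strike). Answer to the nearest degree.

Angle between strike (100°) and section (075°): β = 25°.
tan(apparent dip) = tan 50° · sin 25° = 0.5037
α = arctan(0.5037) = 26.73°

27°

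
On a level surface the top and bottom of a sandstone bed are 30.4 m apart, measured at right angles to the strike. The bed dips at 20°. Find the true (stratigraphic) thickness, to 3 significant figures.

10.4 m

True thickness t = w · sin(dip) = 30.4 × sin 20°
t = 30.4 × 0.3420 = 10.397 m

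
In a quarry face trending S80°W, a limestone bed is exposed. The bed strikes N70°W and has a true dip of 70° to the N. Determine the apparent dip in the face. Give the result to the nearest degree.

54°

Angle between strike (N70°W) and section (S80°W): β = 30°.
tan α = tan 70° × sin 30° = 2.7475 × 0.5000 = 1.3737
α = arctan(1.3737) = 53.95°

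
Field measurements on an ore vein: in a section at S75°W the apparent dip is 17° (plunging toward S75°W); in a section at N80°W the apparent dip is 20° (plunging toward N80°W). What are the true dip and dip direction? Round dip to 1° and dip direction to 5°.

true dip 20°, dip direction 290°

The two traces are lines in the plane: v₁ = (sin 255°·cos 17°, cos 255°·cos 17°, −sin 17°), v₂ = (sin 280°·cos 20°, cos 280°·cos 20°, −sin 20°).
n = v₁ × v₂ = (-0.132, 0.045, 0.380) (taken with n_z > 0).
True dip = arccos(n_z / |n|) = arccos(0.9383) = 20.2°.
The horizontal component of n points toward azimuth atan2(n_x, n_y) = 289°, the dip direction.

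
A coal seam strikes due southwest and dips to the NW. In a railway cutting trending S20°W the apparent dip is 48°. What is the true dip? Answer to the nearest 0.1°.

β = acute angle between strike due southwest and section S20°W = 25°.
tan(true dip) = tan 48° / sin 25° = 2.6279
true dip = arctan 2.6279 = 69.17°

69.2°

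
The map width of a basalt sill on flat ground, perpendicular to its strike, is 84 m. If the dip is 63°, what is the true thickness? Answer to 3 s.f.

True thickness t = w · sin(dip) = 84 × sin 63°
t = 84 × 0.8910 = 74.845 m

74.8 m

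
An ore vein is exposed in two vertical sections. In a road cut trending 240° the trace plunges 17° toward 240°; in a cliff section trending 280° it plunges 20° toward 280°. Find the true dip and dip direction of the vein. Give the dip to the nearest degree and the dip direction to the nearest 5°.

Each apparent-dip line lies in the plane. As unit vectors (x east, y north, z up), v₁ plunges 17°→240° and v₂ plunges 20°→280°.
The plane normal is n = v₁ × v₂ ∝ (-0.211, 0.013, 0.578).
Dip δ = arctan(|n_h|/n_z) = arctan(0.212/0.578) = 20.1°.
Dip direction = atan2(-0.211, 0.013) = 273° (azimuth of n's horizontal projection).

true dip 20°, dip direction 275°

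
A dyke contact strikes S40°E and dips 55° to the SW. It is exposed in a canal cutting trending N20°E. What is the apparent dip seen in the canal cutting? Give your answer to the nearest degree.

51°

The strike is S40°E and the section trends N20°E; the acute angle between them is β = 60°.
tan α = tan 55° × sin 60° = 1.4281 × 0.8660 = 1.2368
apparent dip = arctan 1.2368 = 51.04°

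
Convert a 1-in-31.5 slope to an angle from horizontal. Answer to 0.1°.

1.8°

tan θ = 1/31.5 = 0.0317
θ = arctan(0.0317) = 1.82°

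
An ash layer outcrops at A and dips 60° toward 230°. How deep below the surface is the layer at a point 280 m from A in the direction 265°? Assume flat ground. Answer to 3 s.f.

397 m

The hole lies 35° from the dip direction, so the down-dip offset is 280 × cos 35° = 229.36 m.
Depth = down-dip offset × tan(dip) = 229.36 × tan 60° = 229.36 × 1.7321
Depth = 397.27 m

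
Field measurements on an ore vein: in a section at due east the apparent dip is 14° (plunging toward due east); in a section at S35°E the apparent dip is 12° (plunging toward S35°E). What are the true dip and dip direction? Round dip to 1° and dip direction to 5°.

true dip 15°, dip direction 110°

Represent each trace as a vector plunging at its apparent dip toward its trend (east-north-up frame): v₁ = (0.970, 0.000, -0.242), v₂ = (0.561, -0.801, -0.208).
Cross product v₁ × v₂ gives the pole to the plane: n ∝ (0.194, -0.066, 0.777).
Dip δ = arctan(|n_h|/n_z) = arctan(0.205/0.777) = 14.8°.
The horizontal component of n points toward azimuth atan2(n_x, n_y) = 109°, the dip direction.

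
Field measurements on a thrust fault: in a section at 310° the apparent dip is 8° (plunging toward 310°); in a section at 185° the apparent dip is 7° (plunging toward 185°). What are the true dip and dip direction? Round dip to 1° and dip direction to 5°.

true dip 16°, dip direction 250°

Represent each trace as a vector plunging at its apparent dip toward its trend (east-north-up frame): v₁ = (-0.759, 0.637, -0.139), v₂ = (-0.087, -0.989, -0.122).
n = v₁ × v₂ = (-0.215, -0.080, 0.805) (taken with n_z > 0).
tan δ = √(n_x²+n_y²)/n_z = 0.230/0.805, so δ = 15.9°.
Dip direction = azimuth of (n_x, n_y) = atan2(-0.215, -0.080) = 250°.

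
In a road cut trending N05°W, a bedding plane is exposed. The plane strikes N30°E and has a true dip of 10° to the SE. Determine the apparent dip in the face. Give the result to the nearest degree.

The strike is N30°E and the section trends N05°W; the acute angle between them is β = 35°.
tan(apparent dip) = tan 10° · sin 35° = 0.1011
α = arctan(0.1011) = 5.78°

6°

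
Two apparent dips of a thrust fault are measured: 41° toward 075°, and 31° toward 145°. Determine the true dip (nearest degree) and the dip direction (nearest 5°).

true dip 43°, dip direction 095°

The two traces are lines in the plane: v₁ = (sin 75°·cos 41°, cos 75°·cos 41°, −sin 41°), v₂ = (sin 145°·cos 31°, cos 145°·cos 31°, −sin 31°).
n = v₁ × v₂ = (0.561, -0.053, 0.608) (taken with n_z > 0).
Dip δ = arctan(|n_h|/n_z) = arctan(0.564/0.608) = 42.8°.
Dip direction = azimuth of (n_x, n_y) = atan2(0.561, -0.053) = 95°.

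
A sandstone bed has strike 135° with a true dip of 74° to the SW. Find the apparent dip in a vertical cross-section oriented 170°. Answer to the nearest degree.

Angle between strike (135°) and section (170°): β = 35°.
tan(apparent dip) = tan 74° · sin 35° = 2.0003
apparent dip = arctan 2.0003 = 63.44°

63°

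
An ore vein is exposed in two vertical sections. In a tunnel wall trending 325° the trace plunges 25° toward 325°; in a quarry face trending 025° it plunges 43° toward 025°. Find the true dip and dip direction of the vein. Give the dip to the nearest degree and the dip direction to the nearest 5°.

true dip 43°, dip direction 025°

Represent each trace as a vector plunging at its apparent dip toward its trend (east-north-up frame): v₁ = (-0.520, 0.742, -0.423), v₂ = (0.309, 0.663, -0.682).
Cross product v₁ × v₂ gives the pole to the plane: n ∝ (0.226, 0.485, 0.574).
True dip = arccos(n_z / |n|) = arccos(0.7314) = 43.0°.
The horizontal component of n points toward azimuth atan2(n_x, n_y) = 25°, the dip direction.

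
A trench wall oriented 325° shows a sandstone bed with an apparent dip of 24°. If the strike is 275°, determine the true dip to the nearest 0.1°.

The section is 50° from the strike.
tan(true dip) = tan 24° / sin 50° = 0.5812
δ = arctan(0.5812) = 30.17°

30.2°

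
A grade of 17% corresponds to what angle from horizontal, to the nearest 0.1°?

9.6°

tan θ = 17/100 = 0.1700
θ = arctan(0.1700) = 9.65°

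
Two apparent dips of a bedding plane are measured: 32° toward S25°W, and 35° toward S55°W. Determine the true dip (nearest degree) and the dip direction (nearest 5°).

The two traces are lines in the plane: v₁ = (sin 205°·cos 32°, cos 205°·cos 32°, −sin 32°), v₂ = (sin 235°·cos 35°, cos 235°·cos 35°, −sin 35°).
n = v₁ × v₂ = (-0.192, -0.150, 0.347) (taken with n_z > 0).
Dip δ = arctan(|n_h|/n_z) = arctan(0.244/0.347) = 35.0°.
The horizontal component of n points toward azimuth atan2(n_x, n_y) = 232°, the dip direction.

true dip 35°, dip direction 230°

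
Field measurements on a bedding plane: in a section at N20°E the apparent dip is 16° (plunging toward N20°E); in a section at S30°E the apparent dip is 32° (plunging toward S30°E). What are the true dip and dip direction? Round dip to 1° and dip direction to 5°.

Represent each trace as a vector plunging at its apparent dip toward its trend (east-north-up frame): v₁ = (0.329, 0.903, -0.276), v₂ = (0.424, -0.734, -0.530).
The plane normal is n = v₁ × v₂ ∝ (0.681, -0.057, 0.624).
Dip δ = arctan(|n_h|/n_z) = arctan(0.684/0.624) = 47.6°.
The horizontal component of n points toward azimuth atan2(n_x, n_y) = 95°, the dip direction.

true dip 48°, dip direction 095°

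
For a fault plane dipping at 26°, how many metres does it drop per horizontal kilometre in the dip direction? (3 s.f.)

drop per km = 1000 × tan 26° = 1000 × 0.4877

488 m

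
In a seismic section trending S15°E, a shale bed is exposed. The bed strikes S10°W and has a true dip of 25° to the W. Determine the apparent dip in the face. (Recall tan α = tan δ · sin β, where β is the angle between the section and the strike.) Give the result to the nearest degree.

The section lies 25° from the strike.
tan(apparent dip) = tan 25° · sin 25° = 0.1971
apparent dip = arctan 0.1971 = 11.15°

11°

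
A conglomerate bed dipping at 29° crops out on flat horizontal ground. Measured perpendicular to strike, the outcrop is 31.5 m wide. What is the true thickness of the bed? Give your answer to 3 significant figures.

15.3 m

True thickness t = w · sin(dip) = 31.5 × sin 29°
t = 31.5 × 0.4848 = 15.272 m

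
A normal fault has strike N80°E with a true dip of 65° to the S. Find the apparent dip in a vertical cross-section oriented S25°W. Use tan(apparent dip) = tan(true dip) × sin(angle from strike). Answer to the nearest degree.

60°

Angle between strike (N80°E) and section (S25°W): β = 55°.
tan(apparent dip) = tan 65° · sin 55° = 1.7567
apparent dip = arctan 1.7567 = 60.35°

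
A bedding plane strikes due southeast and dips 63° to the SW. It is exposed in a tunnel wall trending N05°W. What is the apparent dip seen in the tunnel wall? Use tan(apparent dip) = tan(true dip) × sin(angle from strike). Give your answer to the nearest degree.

52°

The strike is due southeast and the section trends N05°W; the acute angle between them is β = 40°.
tan(apparent dip) = tan 63° · sin 40° = 1.2615
α = arctan(1.2615) = 51.60°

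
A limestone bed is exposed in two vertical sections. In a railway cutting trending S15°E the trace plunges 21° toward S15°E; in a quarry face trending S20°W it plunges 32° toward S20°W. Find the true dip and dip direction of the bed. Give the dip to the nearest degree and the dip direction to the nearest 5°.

The two traces are lines in the plane: v₁ = (sin 165°·cos 21°, cos 165°·cos 21°, −sin 21°), v₂ = (sin 200°·cos 32°, cos 200°·cos 32°, −sin 32°).
n = v₁ × v₂ = (-0.192, -0.232, 0.454) (taken with n_z > 0).
Dip δ = arctan(|n_h|/n_z) = arctan(0.301/0.454) = 33.6°.
Dip direction = azimuth of (n_x, n_y) = atan2(-0.192, -0.232) = 220°.

true dip 34°, dip direction 220°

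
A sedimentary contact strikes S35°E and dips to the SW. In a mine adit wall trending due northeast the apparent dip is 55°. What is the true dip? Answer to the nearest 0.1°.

The section is 80° from the strike.
tan(true dip) = tan 55° / sin 80° = 1.4502
true dip = arctan 1.4502 = 55.41°

55.4°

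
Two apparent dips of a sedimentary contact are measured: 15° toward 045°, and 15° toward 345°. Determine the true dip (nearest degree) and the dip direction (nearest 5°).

true dip 17°, dip direction 015°

The two traces are lines in the plane: v₁ = (sin 45°·cos 15°, cos 45°·cos 15°, −sin 15°), v₂ = (sin 345°·cos 15°, cos 345°·cos 15°, −sin 15°).
The plane normal is n = v₁ × v₂ ∝ (0.065, 0.241, 0.808).
True dip = arccos(n_z / |n|) = arccos(0.9553) = 17.2°.
Dip direction = atan2(0.065, 0.241) = 15° (azimuth of n's horizontal projection).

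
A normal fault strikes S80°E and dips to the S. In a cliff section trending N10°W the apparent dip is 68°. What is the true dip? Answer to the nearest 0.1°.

69.2°

The section is 70° from the strike.
tan δ = tan α / sin β = tan 68° / sin 70° = 2.4751 / 0.9397 = 2.6339
δ = arctan(2.6339) = 69.21°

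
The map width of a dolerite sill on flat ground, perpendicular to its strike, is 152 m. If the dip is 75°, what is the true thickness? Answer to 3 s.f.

True thickness t = w · sin(dip) = 152 × sin 75°
t = 152 × 0.9659 = 146.821 m

147 m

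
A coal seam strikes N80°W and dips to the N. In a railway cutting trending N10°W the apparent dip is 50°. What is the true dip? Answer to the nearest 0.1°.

51.7°

β = acute angle between strike N80°W and section N10°W = 70°.
tan(true dip) = tan 50° / sin 70° = 1.2682
δ = arctan(1.2682) = 51.74°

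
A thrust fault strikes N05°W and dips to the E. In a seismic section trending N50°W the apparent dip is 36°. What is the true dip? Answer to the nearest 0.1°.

45.8°

The section is 45° from the strike.
tan(true dip) = tan 36° / sin 45° = 1.0275
δ = arctan(1.0275) = 45.78°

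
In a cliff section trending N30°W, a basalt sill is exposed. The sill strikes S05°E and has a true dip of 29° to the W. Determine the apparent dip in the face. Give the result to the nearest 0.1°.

13.2°

The strike is S05°E and the section trends N30°W; the acute angle between them is β = 25°.
tan(apparent dip) = tan 29° · sin 25° = 0.2343
apparent dip = arctan 0.2343 = 13.18°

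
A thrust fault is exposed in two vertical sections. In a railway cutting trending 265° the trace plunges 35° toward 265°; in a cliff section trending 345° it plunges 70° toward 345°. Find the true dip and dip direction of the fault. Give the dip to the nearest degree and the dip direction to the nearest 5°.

true dip 70°, dip direction 340°

Represent each trace as a vector plunging at its apparent dip toward its trend (east-north-up frame): v₁ = (-0.816, -0.071, -0.574), v₂ = (-0.089, 0.330, -0.940).
n = v₁ × v₂ = (-0.257, 0.716, 0.276) (taken with n_z > 0).
True dip = arccos(n_z / |n|) = arccos(0.3410) = 70.1°.
The horizontal component of n points toward azimuth atan2(n_x, n_y) = 340°, the dip direction.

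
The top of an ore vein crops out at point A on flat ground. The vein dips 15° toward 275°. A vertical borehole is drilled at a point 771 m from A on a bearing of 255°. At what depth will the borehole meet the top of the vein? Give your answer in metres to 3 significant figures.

194 m

The hole lies 20° from the dip direction, so the down-dip offset is 771 × cos 20° = 724.50 m.
Depth = down-dip offset × tan(dip) = 724.50 × tan 15° = 724.50 × 0.2679
Depth = 194.13 m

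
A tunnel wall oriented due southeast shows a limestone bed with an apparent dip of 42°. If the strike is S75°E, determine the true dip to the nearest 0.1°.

61.0°

The section is 30° from the strike.
tan δ = tan α / sin β = tan 42° / sin 30° = 0.9004 / 0.5000 = 1.8008
true dip = arctan 1.8008 = 60.96°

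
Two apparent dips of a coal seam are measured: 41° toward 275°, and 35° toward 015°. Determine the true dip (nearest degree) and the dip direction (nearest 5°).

true dip 51°, dip direction 320°

Represent each trace as a vector plunging at its apparent dip toward its trend (east-north-up frame): v₁ = (-0.752, 0.066, -0.656), v₂ = (0.212, 0.791, -0.574).
Cross product v₁ × v₂ gives the pole to the plane: n ∝ (-0.481, 0.570, 0.609).
tan δ = √(n_x²+n_y²)/n_z = 0.746/0.609, so δ = 50.8°.
Dip direction = azimuth of (n_x, n_y) = atan2(-0.481, 0.570) = 320°.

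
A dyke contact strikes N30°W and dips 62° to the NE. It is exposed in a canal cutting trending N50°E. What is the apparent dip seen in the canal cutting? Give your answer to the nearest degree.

Angle between strike (N30°W) and section (N50°E): β = 80°.
tan α = tan 62° × sin 80° = 1.8807 × 0.9848 = 1.8522
apparent dip = arctan 1.8522 = 61.63°

62°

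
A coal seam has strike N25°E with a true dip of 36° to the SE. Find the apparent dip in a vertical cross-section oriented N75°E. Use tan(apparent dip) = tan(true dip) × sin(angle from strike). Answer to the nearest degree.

29°

Angle between strike (N25°E) and section (N75°E): β = 50°.
tan(apparent dip) = tan 36° · sin 50° = 0.5566
α = arctan(0.5566) = 29.10°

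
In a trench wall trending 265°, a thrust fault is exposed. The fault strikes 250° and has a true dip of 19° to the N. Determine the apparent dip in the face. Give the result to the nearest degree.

5°

Angle between strike (250°) and section (265°): β = 15°.
tan α = tan 19° × sin 15° = 0.3443 × 0.2588 = 0.0891
α = arctan(0.0891) = 5.09°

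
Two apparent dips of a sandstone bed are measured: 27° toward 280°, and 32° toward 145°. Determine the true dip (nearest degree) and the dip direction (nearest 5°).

true dip 56°, dip direction 210°

Represent each trace as a vector plunging at its apparent dip toward its trend (east-north-up frame): v₁ = (-0.877, 0.155, -0.454), v₂ = (0.486, -0.695, -0.530).
The plane normal is n = v₁ × v₂ ∝ (-0.397, -0.686, 0.534).
True dip = arccos(n_z / |n|) = arccos(0.5590) = 56.0°.
The horizontal component of n points toward azimuth atan2(n_x, n_y) = 210°, the dip direction.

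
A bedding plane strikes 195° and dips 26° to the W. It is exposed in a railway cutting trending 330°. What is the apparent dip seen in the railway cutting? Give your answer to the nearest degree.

19°

The section lies 45° from the strike.
tan α = tan 26° × sin 45° = 0.4877 × 0.7071 = 0.3449
α = arctan(0.3449) = 19.03°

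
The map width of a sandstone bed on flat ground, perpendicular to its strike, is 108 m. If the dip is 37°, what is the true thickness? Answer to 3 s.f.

65.0 m

True thickness t = w · sin(dip) = 108 × sin 37°
t = 108 × 0.6018 = 64.996 m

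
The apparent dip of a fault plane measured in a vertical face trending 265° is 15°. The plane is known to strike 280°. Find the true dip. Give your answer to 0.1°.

46.0°

β = acute angle between strike 280° and section 265° = 15°.
tan δ = tan α / sin β = tan 15° / sin 15° = 0.2679 / 0.2588 = 1.0353
δ = arctan(1.0353) = 45.99°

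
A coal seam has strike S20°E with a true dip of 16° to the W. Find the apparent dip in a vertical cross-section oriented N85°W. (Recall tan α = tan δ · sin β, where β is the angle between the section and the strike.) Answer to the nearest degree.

The section lies 65° from the strike.
tan α = tan 16° × sin 65° = 0.2867 × 0.9063 = 0.2599
α = arctan(0.2599) = 14.57°

15°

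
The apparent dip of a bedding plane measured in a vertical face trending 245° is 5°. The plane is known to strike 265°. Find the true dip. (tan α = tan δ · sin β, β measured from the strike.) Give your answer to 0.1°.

14.3°

The section is 20° from the strike.
tan(true dip) = tan 5° / sin 20° = 0.2558
δ = arctan(0.2558) = 14.35°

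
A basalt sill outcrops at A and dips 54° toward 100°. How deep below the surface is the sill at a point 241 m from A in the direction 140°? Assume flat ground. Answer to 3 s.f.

The hole lies 40° from the dip direction, so the down-dip offset is 241 × cos 40° = 184.62 m.
Depth = down-dip offset × tan(dip) = 184.62 × tan 54° = 184.62 × 1.3764
Depth = 254.10 m

254 m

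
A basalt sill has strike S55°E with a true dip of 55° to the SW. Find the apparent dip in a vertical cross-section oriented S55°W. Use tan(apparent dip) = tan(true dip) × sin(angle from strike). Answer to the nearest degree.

Angle between strike (S55°E) and section (S55°W): β = 70°.
tan α = tan 55° × sin 70° = 1.4281 × 0.9397 = 1.3420
apparent dip = arctan 1.3420 = 53.31°

53°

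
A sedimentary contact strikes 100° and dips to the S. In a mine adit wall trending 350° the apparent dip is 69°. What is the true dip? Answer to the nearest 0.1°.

β = acute angle between strike 100° and section 350° = 70°.
tan δ = tan α / sin β = tan 69° / sin 70° = 2.6051 / 0.9397 = 2.7723
true dip = arctan 2.7723 = 70.16°

70.2°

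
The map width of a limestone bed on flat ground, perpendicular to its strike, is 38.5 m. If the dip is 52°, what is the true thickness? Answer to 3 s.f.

True thickness t = w · sin(dip) = 38.5 × sin 52°
t = 38.5 × 0.7880 = 30.338 m

30.3 m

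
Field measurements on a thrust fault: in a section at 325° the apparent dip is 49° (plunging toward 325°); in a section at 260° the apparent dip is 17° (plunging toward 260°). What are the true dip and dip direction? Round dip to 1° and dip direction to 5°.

true dip 49°, dip direction 335°

Each apparent-dip line lies in the plane. As unit vectors (x east, y north, z up), v₁ plunges 49°→325° and v₂ plunges 17°→260°.
Cross product v₁ × v₂ gives the pole to the plane: n ∝ (-0.282, 0.601, 0.569).
True dip = arccos(n_z / |n|) = arccos(0.6505) = 49.4°.
Dip direction = azimuth of (n_x, n_y) = atan2(-0.282, 0.601) = 335°.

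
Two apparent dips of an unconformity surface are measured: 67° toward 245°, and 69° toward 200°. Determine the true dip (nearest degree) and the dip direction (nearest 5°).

The two traces are lines in the plane: v₁ = (sin 245°·cos 67°, cos 245°·cos 67°, −sin 67°), v₂ = (sin 200°·cos 69°, cos 200°·cos 69°, −sin 69°).
n = v₁ × v₂ = (-0.156, -0.218, 0.099) (taken with n_z > 0).
tan δ = √(n_x²+n_y²)/n_z = 0.268/0.099, so δ = 69.7°.
Dip direction = atan2(-0.156, -0.218) = 216° (azimuth of n's horizontal projection).

true dip 70°, dip direction 215°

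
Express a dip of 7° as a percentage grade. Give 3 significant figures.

grade % = 100 × tan 7° = 100 × 0.1228

12.3%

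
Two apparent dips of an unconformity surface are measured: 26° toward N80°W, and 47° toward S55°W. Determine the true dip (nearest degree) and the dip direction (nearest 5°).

true dip 49°, dip direction 215°

The two traces are lines in the plane: v₁ = (sin 280°·cos 26°, cos 280°·cos 26°, −sin 26°), v₂ = (sin 235°·cos 47°, cos 235°·cos 47°, −sin 47°).
Cross product v₁ × v₂ gives the pole to the plane: n ∝ (-0.286, -0.402, 0.433).
Dip δ = arctan(|n_h|/n_z) = arctan(0.494/0.433) = 48.7°.
Dip direction = atan2(-0.286, -0.402) = 215° (azimuth of n's horizontal projection).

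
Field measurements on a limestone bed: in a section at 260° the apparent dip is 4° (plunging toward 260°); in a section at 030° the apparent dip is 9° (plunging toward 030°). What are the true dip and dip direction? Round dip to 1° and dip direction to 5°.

Represent each trace as a vector plunging at its apparent dip toward its trend (east-north-up frame): v₁ = (-0.982, -0.173, -0.070), v₂ = (0.494, 0.855, -0.156).
n = v₁ × v₂ = (-0.087, 0.188, 0.755) (taken with n_z > 0).
tan δ = √(n_x²+n_y²)/n_z = 0.207/0.755, so δ = 15.3°.
Dip direction = azimuth of (n_x, n_y) = atan2(-0.087, 0.188) = 335°.

true dip 15°, dip direction 335°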